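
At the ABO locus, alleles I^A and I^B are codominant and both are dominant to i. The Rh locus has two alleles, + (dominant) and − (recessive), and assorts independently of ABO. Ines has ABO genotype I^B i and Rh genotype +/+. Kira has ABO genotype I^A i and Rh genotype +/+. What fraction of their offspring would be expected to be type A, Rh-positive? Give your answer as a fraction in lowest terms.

ABO cross I^B i × I^A i → offspring phenotypes: 1/4 O, 1/4 A, 1/4 B, 1/4 AB.
Rh cross +/+ × +/+ → 1 Rh+.
Independent loci: P(type A, Rh-positive) = 1/4 × 1 = 1/4.

1/4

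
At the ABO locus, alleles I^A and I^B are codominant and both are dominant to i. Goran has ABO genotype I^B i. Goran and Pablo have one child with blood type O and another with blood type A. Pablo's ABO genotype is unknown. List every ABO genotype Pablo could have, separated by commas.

I^A i

For each candidate genotype of Pablo, check whether crossing it with I^B i can produce every observed child phenotype.
  I^A I^A → possible child types {A, AB} ✗
  I^A I^B → possible child types {A, B, AB} ✗
  I^A i → possible child types {O, A, B, AB} ✓
  I^B I^B → possible child types {B} ✗
  I^B i → possible child types {O, B} ✗
  i i → possible child types {O, B} ✗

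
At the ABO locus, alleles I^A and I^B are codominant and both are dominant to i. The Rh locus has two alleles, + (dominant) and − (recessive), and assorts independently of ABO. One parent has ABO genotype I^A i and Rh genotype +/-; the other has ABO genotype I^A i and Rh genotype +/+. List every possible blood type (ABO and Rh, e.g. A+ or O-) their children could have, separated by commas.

O+, A+

Gametes from I^A i × I^A i give offspring ABO genotypes I^A I^A, I^A i, i i, i.e. phenotypes O, A.
Rh cross +/- × +/+ → phenotypes Rh+.
Combining independently: O+, A+.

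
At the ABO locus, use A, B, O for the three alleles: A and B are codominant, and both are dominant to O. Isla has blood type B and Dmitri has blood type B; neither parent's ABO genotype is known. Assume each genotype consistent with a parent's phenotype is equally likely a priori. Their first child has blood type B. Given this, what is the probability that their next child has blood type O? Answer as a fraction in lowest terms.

Possible genotypes: Isla ∈ {BB, BO}; Dmitri ∈ {BB, BO}.
Weight each parental genotype pair by prior × P(type-B child):
  BB × BB: posterior weight 4/15; P(next child type O) = 0.
  BB × BO: posterior weight 4/15; P(next child type O) = 0.
  BO × BB: posterior weight 4/15; P(next child type O) = 0.
  BO × BO: posterior weight 1/5; P(next child type O) = 1/4.
Weighted sum = 1/20.

1/20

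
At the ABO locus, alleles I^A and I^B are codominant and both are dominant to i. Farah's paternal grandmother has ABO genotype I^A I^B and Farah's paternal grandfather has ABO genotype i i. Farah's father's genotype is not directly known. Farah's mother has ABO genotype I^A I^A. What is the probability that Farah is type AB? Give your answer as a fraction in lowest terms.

1/4

Farah's father's ABO genotype from I^A I^B × i i: 1/2 I^A i, 1/2 I^B i.
Crossing each possibility with the mother I^A I^A and summing P(type AB): 1/2·0 + 1/2·1/2 = 1/4.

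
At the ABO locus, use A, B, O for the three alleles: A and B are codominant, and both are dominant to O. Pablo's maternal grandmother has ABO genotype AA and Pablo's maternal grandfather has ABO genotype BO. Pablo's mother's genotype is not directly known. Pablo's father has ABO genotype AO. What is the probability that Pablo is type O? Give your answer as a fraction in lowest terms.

1/8

Pablo's mother's ABO genotype from AA × BO: 1/2 AB, 1/2 AO.
Crossing each possibility with the father AO and summing P(type O): 1/2·0 + 1/2·1/4 = 1/8.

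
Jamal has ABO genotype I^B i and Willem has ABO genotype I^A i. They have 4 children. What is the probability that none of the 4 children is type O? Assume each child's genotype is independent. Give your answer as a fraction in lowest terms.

ABO cross I^B i × I^A i → 1/4 O, 1/4 A, 1/4 B, 1/4 AB.
So P(type O) = 1/4 per child.
P(not type O) = 3/4 for one child; (3/4)^4 = 81/256.

81/256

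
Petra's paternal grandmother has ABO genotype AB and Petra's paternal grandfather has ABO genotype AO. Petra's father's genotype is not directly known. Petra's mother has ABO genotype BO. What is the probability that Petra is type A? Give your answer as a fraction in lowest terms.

Petra's father's ABO genotype from AB × AO: 1/4 AA, 1/4 AB, 1/4 AO, 1/4 BO.
Crossing each possibility with the mother BO and summing P(type A): 1/4·1/2 + 1/4·1/4 + 1/4·1/4 + 1/4·0 = 1/4.

1/4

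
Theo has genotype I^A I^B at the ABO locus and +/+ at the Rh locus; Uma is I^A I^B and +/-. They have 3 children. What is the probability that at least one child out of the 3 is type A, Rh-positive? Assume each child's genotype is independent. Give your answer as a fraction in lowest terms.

ABO cross I^A I^B × I^A I^B → 1/4 A, 1/4 B, 1/2 AB.
Rh cross +/+ × +/- → 1 Rh+; so P(type A, Rh-positive) = 1/4 × 1 = 1/4 per child.
P(none) = (3/4)^3 = 27/64; P(at least one) = 1 − 27/64 = 37/64.

37/64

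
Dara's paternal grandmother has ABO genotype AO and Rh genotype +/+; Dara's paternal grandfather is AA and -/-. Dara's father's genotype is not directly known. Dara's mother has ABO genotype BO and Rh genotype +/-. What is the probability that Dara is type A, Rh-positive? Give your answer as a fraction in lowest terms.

9/32

Dara's father's ABO genotype from AO × AA: 1/2 AA, 1/2 AO.
Crossing each possibility with the mother BO and summing P(type A): 1/2·1/2 + 1/2·1/4 = 3/8.
Similarly for Rh via the father's Rh distribution: P(Rh+) = 3/4.
Independent loci: 3/8 × 3/4 = 9/32.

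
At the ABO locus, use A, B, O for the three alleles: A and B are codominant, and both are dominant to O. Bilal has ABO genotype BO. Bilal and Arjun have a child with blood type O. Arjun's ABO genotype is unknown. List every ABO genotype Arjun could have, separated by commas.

For each candidate genotype of Arjun, check whether crossing it with BO can produce every observed child phenotype.
  AA → possible child types {A, AB} ✗
  AB → possible child types {A, B, AB} ✗
  AO → possible child types {O, A, B, AB} ✓
  BB → possible child types {B} ✗
  BO → possible child types {O, B} ✓
  OO → possible child types {O, B} ✓

AO, BO, OO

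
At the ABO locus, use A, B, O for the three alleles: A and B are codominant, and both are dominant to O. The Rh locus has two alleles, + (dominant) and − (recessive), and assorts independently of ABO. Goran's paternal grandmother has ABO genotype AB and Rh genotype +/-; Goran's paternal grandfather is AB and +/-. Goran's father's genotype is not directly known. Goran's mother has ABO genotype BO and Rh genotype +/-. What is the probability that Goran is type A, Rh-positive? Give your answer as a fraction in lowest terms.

Goran's father's ABO genotype from AB × AB: 1/4 AA, 1/2 AB, 1/4 BB.
Crossing each possibility with the mother BO and summing P(type A): 1/4·1/2 + 1/2·1/4 + 1/4·0 = 1/4.
Similarly for Rh via the father's Rh distribution: P(Rh+) = 3/4.
Independent loci: 1/4 × 3/4 = 3/16.

3/16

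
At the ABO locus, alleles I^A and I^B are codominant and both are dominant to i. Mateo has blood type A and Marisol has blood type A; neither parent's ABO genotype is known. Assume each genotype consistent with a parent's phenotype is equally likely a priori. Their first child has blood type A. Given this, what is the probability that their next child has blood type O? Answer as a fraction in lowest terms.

Possible genotypes: Mateo ∈ {I^A I^A, I^A i}; Marisol ∈ {I^A I^A, I^A i}.
Weight each parental genotype pair by prior × P(type-A child):
  I^A I^A × I^A I^A: posterior weight 4/15; P(next child type O) = 0.
  I^A I^A × I^A i: posterior weight 4/15; P(next child type O) = 0.
  I^A i × I^A I^A: posterior weight 4/15; P(next child type O) = 0.
  I^A i × I^A i: posterior weight 1/5; P(next child type O) = 1/4.
Weighted sum = 1/20.

1/20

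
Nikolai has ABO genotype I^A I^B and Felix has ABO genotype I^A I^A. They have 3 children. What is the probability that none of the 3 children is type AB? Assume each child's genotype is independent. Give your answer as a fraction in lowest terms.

ABO cross I^A I^B × I^A I^A → 1/2 A, 1/2 AB.
So P(type AB) = 1/2 per child.
P(not type AB) = 1/2 for one child; (1/2)^3 = 1/8.

1/8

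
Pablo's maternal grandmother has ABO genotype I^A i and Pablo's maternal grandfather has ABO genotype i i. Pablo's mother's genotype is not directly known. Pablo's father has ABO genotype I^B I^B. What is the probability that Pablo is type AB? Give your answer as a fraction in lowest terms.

Pablo's mother's ABO genotype from I^A i × i i: 1/2 I^A i, 1/2 i i.
Crossing each possibility with the father I^B I^B and summing P(type AB): 1/2·1/2 + 1/2·0 = 1/4.

1/4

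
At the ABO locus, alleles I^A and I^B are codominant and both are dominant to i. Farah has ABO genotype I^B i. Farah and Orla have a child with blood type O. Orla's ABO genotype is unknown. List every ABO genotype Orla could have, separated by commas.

For each candidate genotype of Orla, check whether crossing it with I^B i can produce every observed child phenotype.
  I^A I^A → possible child types {A, AB} ✗
  I^A I^B → possible child types {A, B, AB} ✗
  I^A i → possible child types {O, A, B, AB} ✓
  I^B I^B → possible child types {B} ✗
  I^B i → possible child types {O, B} ✓
  i i → possible child types {O, B} ✓

I^A i, I^B i, i i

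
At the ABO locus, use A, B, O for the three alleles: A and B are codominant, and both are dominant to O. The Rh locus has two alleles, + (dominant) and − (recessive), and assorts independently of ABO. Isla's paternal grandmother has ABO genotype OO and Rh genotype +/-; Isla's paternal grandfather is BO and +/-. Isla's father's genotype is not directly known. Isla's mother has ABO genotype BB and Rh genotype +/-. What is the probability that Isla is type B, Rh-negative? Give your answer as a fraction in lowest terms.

Isla's father's ABO genotype from OO × BO: 1/2 BO, 1/2 OO.
Crossing each possibility with the mother BB and summing P(type B): 1/2·1 + 1/2·1 = 1.
Similarly for Rh via the father's Rh distribution: P(Rh-) = 1/4.
Independent loci: 1 × 1/4 = 1/4.

1/4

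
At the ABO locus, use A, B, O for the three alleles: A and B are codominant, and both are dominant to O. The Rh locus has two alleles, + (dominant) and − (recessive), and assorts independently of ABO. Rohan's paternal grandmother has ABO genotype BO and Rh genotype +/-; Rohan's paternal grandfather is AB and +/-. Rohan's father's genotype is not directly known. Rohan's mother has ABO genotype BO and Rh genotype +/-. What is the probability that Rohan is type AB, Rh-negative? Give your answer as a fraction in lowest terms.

1/32

Rohan's father's ABO genotype from BO × AB: 1/4 AB, 1/4 AO, 1/4 BB, 1/4 BO.
Crossing each possibility with the mother BO and summing P(type AB): 1/4·1/4 + 1/4·1/4 + 1/4·0 + 1/4·0 = 1/8.
Similarly for Rh via the father's Rh distribution: P(Rh-) = 1/4.
Independent loci: 1/8 × 1/4 = 1/32.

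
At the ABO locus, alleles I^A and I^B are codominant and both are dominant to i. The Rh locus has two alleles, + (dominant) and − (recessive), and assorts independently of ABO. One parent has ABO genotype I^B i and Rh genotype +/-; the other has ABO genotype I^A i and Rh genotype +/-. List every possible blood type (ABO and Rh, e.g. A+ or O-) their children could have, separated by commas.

Gametes from I^B i × I^A i give offspring ABO genotypes I^A I^B, I^A i, I^B i, i i, i.e. phenotypes O, A, B, AB.
Rh cross +/- × +/- → phenotypes Rh+, Rh-.
Combining independently: O+, O-, A+, A-, B+, B-, AB+, AB-.

O+, O-, A+, A-, B+, B-, AB+, AB-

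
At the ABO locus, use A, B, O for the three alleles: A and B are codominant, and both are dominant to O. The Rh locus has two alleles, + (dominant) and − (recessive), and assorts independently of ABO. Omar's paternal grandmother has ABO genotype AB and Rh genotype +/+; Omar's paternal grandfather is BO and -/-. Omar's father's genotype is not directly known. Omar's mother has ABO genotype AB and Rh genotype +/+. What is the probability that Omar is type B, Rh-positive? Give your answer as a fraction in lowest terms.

3/8

Omar's father's ABO genotype from AB × BO: 1/4 AB, 1/4 AO, 1/4 BB, 1/4 BO.
Crossing each possibility with the mother AB and summing P(type B): 1/4·1/4 + 1/4·1/4 + 1/4·1/2 + 1/4·1/2 = 3/8.
Similarly for Rh via the father's Rh distribution: P(Rh+) = 1.
Independent loci: 3/8 × 1 = 3/8.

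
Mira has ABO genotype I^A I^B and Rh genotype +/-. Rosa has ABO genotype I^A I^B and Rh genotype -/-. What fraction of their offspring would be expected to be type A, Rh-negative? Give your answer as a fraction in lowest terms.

ABO cross I^A I^B × I^A I^B → offspring phenotypes: 1/4 A, 1/4 B, 1/2 AB.
Rh cross +/- × -/- → 1/2 Rh+, 1/2 Rh-.
Independent loci: P(type A, Rh-negative) = 1/4 × 1/2 = 1/8.

1/8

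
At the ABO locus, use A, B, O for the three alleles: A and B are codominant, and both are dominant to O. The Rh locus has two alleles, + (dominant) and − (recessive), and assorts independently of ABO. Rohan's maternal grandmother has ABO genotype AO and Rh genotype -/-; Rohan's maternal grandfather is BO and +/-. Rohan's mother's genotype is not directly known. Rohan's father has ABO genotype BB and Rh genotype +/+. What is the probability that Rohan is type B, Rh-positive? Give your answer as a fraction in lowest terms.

3/4

Rohan's mother's ABO genotype from AO × BO: 1/4 AB, 1/4 AO, 1/4 BO, 1/4 OO.
Crossing each possibility with the father BB and summing P(type B): 1/4·1/2 + 1/4·1/2 + 1/4·1 + 1/4·1 = 3/4.
Similarly for Rh via the mother's Rh distribution: P(Rh+) = 1.
Independent loci: 3/4 × 1 = 3/4.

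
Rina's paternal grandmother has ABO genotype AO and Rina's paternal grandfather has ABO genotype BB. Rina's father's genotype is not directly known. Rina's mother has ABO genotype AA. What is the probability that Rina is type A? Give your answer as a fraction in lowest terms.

1/2

Rina's father's ABO genotype from AO × BB: 1/2 AB, 1/2 BO.
Crossing each possibility with the mother AA and summing P(type A): 1/2·1/2 + 1/2·1/2 = 1/2.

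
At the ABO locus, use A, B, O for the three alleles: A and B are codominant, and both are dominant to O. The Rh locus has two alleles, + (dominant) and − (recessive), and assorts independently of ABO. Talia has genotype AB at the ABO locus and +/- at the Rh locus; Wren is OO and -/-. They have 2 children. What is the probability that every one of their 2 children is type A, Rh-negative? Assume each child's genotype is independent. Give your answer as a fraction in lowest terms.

1/16

ABO cross AB × OO → 1/2 A, 1/2 B.
Rh cross +/- × -/- → 1/2 Rh+, 1/2 Rh-; so P(type A, Rh-negative) = 1/2 × 1/2 = 1/4 per child.
All 2 independent: (1/4)^2 = 1/16.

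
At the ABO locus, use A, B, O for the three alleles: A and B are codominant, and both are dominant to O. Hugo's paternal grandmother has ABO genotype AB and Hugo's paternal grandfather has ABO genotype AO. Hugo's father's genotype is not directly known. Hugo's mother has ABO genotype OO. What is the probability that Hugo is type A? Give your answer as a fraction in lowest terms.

Hugo's father's ABO genotype from AB × AO: 1/4 AA, 1/4 AB, 1/4 AO, 1/4 BO.
Crossing each possibility with the mother OO and summing P(type A): 1/4·1 + 1/4·1/2 + 1/4·1/2 + 1/4·0 = 1/2.

1/2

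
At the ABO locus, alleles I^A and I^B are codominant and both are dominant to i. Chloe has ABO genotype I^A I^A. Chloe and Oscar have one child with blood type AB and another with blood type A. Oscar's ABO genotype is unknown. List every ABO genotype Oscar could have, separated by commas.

For each candidate genotype of Oscar, check whether crossing it with I^A I^A can produce every observed child phenotype.
  I^A I^A → possible child types {A} ✗
  I^A I^B → possible child types {A, AB} ✓
  I^A i → possible child types {A} ✗
  I^B I^B → possible child types {AB} ✗
  I^B i → possible child types {A, AB} ✓
  i i → possible child types {A} ✗

I^A I^B, I^B i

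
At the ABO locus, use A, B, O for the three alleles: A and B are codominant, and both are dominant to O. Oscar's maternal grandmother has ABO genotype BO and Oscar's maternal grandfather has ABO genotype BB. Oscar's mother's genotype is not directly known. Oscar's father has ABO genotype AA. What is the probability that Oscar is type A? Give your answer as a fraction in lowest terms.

Oscar's mother's ABO genotype from BO × BB: 1/2 BB, 1/2 BO.
Crossing each possibility with the father AA and summing P(type A): 1/2·0 + 1/2·1/2 = 1/4.

1/4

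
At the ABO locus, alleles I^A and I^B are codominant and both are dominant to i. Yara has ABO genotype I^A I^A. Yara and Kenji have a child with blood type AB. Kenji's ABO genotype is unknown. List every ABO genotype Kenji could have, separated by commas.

I^A I^B, I^B I^B, I^B i

For each candidate genotype of Kenji, check whether crossing it with I^A I^A can produce every observed child phenotype.
  I^A I^A → possible child types {A} ✗
  I^A I^B → possible child types {A, AB} ✓
  I^A i → possible child types {A} ✗
  I^B I^B → possible child types {AB} ✓
  I^B i → possible child types {A, AB} ✓
  i i → possible child types {A} ✗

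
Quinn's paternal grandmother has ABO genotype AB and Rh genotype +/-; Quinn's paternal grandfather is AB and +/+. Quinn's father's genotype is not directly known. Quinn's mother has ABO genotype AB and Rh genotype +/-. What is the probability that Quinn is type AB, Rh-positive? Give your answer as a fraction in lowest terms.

7/16

Quinn's father's ABO genotype from AB × AB: 1/4 AA, 1/2 AB, 1/4 BB.
Crossing each possibility with the mother AB and summing P(type AB): 1/4·1/2 + 1/2·1/2 + 1/4·1/2 = 1/2.
Similarly for Rh via the father's Rh distribution: P(Rh+) = 7/8.
Independent loci: 1/2 × 7/8 = 7/16.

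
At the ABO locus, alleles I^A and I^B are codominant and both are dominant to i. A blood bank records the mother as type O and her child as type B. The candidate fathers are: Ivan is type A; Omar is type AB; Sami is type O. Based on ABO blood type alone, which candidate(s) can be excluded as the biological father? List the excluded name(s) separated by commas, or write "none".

A candidate is excluded only if no genotype consistent with his phenotype could produce a type B child with a type O mother.
Ivan (type A): no genotype consistent with that phenotype can produce a type-B child with a type-O mother.
Sami (type O): no genotype consistent with that phenotype can produce a type-B child with a type-O mother.

Ivan, Sami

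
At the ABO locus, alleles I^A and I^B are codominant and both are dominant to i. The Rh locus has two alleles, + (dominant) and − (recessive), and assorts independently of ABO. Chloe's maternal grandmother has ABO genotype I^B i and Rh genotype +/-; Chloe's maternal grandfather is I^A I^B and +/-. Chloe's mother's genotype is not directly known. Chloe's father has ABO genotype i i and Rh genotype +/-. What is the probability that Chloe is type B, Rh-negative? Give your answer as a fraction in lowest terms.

1/8

Chloe's mother's ABO genotype from I^B i × I^A I^B: 1/4 I^A I^B, 1/4 I^A i, 1/4 I^B I^B, 1/4 I^B i.
Crossing each possibility with the father i i and summing P(type B): 1/4·1/2 + 1/4·0 + 1/4·1 + 1/4·1/2 = 1/2.
Similarly for Rh via the mother's Rh distribution: P(Rh-) = 1/4.
Independent loci: 1/2 × 1/4 = 1/8.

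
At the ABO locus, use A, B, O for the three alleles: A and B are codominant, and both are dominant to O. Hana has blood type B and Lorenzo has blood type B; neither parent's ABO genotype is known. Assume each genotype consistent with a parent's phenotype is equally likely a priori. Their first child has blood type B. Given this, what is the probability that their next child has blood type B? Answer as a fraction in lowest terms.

19/20

Possible genotypes: Hana ∈ {BB, BO}; Lorenzo ∈ {BB, BO}.
Weight each parental genotype pair by prior × P(type-B child):
  BB × BB: posterior weight 4/15; P(next child type B) = 1.
  BB × BO: posterior weight 4/15; P(next child type B) = 1.
  BO × BB: posterior weight 4/15; P(next child type B) = 1.
  BO × BO: posterior weight 1/5; P(next child type B) = 3/4.
Weighted sum = 19/20.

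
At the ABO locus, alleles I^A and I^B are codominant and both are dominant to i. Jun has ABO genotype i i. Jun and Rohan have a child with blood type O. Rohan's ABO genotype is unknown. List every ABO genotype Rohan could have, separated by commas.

I^A i, I^B i, i i

For each candidate genotype of Rohan, check whether crossing it with i i can produce every observed child phenotype.
  I^A I^A → possible child types {A} ✗
  I^A I^B → possible child types {A, B} ✗
  I^A i → possible child types {O, A} ✓
  I^B I^B → possible child types {B} ✗
  I^B i → possible child types {O, B} ✓
  i i → possible child types {O} ✓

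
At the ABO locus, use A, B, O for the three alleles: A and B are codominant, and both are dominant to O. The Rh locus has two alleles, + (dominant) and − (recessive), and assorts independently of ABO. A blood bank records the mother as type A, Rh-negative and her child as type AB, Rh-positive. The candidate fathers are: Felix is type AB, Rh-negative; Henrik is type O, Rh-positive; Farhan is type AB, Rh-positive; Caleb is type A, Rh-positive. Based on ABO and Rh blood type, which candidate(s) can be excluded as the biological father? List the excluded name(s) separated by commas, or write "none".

Felix, Henrik, Caleb

A candidate is excluded only if no genotype consistent with his phenotype could produce a type AB, Rh-positive child with a type A, Rh-negative mother.
Felix (type AB, Rh-): no genotype consistent with that phenotype can produce a type-AB Rh+ child with a type-A mother.
Henrik (type O, Rh+): no genotype consistent with that phenotype can produce a type-AB Rh+ child with a type-A mother.
Caleb (type A, Rh+): no genotype consistent with that phenotype can produce a type-AB Rh+ child with a type-A mother.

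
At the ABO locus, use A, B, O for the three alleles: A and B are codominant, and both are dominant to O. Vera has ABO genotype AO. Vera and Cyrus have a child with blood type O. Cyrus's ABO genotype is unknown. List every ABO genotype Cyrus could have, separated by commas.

For each candidate genotype of Cyrus, check whether crossing it with AO can produce every observed child phenotype.
  AA → possible child types {A} ✗
  AB → possible child types {A, B, AB} ✗
  AO → possible child types {O, A} ✓
  BB → possible child types {B, AB} ✗
  BO → possible child types {O, A, B, AB} ✓
  OO → possible child types {O, A} ✓

AO, BO, OO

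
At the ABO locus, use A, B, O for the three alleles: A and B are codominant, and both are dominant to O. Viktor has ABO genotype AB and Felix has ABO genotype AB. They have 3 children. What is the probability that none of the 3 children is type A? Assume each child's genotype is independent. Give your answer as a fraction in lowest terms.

27/64

ABO cross AB × AB → 1/4 A, 1/4 B, 1/2 AB.
So P(type A) = 1/4 per child.
P(not type A) = 3/4 for one child; (3/4)^3 = 27/64.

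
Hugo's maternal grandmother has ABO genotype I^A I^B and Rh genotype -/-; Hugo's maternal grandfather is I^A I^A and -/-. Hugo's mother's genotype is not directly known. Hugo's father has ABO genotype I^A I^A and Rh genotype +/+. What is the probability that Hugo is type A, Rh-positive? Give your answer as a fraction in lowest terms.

3/4

Hugo's mother's ABO genotype from I^A I^B × I^A I^A: 1/2 I^A I^A, 1/2 I^A I^B.
Crossing each possibility with the father I^A I^A and summing P(type A): 1/2·1 + 1/2·1/2 = 3/4.
Similarly for Rh via the mother's Rh distribution: P(Rh+) = 1.
Independent loci: 3/4 × 1 = 3/4.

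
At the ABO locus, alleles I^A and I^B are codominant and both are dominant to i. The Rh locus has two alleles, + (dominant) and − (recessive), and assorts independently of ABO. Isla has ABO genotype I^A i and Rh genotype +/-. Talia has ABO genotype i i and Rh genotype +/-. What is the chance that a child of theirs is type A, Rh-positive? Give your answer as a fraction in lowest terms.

3/8

ABO cross I^A i × i i → offspring phenotypes: 1/2 O, 1/2 A.
Rh cross +/- × +/- → 3/4 Rh+, 1/4 Rh-.
Independent loci: P(type A, Rh-positive) = 1/2 × 3/4 = 3/8.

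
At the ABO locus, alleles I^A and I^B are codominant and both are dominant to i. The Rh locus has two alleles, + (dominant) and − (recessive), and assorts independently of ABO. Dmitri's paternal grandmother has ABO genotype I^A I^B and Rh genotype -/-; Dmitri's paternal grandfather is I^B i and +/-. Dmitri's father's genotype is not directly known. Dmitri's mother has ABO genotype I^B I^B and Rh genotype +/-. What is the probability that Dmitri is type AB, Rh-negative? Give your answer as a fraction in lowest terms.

3/32

Dmitri's father's ABO genotype from I^A I^B × I^B i: 1/4 I^A I^B, 1/4 I^A i, 1/4 I^B I^B, 1/4 I^B i.
Crossing each possibility with the mother I^B I^B and summing P(type AB): 1/4·1/2 + 1/4·1/2 + 1/4·0 + 1/4·0 = 1/4.
Similarly for Rh via the father's Rh distribution: P(Rh-) = 3/8.
Independent loci: 1/4 × 3/8 = 3/32.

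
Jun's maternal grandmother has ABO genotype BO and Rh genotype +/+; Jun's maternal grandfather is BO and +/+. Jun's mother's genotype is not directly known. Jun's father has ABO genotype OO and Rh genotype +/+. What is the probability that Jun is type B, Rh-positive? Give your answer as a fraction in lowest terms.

1/2

Jun's mother's ABO genotype from BO × BO: 1/4 BB, 1/2 BO, 1/4 OO.
Crossing each possibility with the father OO and summing P(type B): 1/4·1 + 1/2·1/2 + 1/4·0 = 1/2.
Similarly for Rh via the mother's Rh distribution: P(Rh+) = 1.
Independent loci: 1/2 × 1 = 1/2.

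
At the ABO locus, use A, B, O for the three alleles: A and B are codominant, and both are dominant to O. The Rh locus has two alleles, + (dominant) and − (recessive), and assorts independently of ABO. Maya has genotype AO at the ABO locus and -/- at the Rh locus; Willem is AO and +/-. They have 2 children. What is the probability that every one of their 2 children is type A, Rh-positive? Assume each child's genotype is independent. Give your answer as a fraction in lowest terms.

ABO cross AO × AO → 1/4 O, 3/4 A.
Rh cross -/- × +/- → 1/2 Rh+, 1/2 Rh-; so P(type A, Rh-positive) = 3/4 × 1/2 = 3/8 per child.
All 2 independent: (3/8)^2 = 9/64.

9/64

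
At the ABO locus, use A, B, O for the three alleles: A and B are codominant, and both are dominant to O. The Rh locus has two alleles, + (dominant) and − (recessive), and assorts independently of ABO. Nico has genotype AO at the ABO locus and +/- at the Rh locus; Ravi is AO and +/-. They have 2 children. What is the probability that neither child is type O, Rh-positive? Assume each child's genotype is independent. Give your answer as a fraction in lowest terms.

169/256

ABO cross AO × AO → 1/4 O, 3/4 A.
Rh cross +/- × +/- → 3/4 Rh+, 1/4 Rh-; so P(type O, Rh-positive) = 1/4 × 3/4 = 3/16 per child.
P(not type O, Rh-positive) = 13/16 for one child; (13/16)^2 = 169/256.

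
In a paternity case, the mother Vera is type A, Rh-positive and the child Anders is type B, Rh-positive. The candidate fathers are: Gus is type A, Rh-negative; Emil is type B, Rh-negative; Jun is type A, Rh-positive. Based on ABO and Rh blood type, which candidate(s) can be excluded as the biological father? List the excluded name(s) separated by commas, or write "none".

A candidate is excluded only if no genotype consistent with his phenotype could produce a type B, Rh-positive child with a type A, Rh-positive mother.
Gus (type A, Rh-): no genotype consistent with that phenotype can produce a type-B Rh+ child with a type-A mother.
Jun (type A, Rh+): no genotype consistent with that phenotype can produce a type-B Rh+ child with a type-A mother.

Gus, Jun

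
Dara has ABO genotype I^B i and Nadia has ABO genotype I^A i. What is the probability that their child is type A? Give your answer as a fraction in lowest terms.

ABO cross I^B i × I^A i → offspring phenotypes: 1/4 O, 1/4 A, 1/4 B, 1/4 AB.
So P(type A) = 1/4.

1/4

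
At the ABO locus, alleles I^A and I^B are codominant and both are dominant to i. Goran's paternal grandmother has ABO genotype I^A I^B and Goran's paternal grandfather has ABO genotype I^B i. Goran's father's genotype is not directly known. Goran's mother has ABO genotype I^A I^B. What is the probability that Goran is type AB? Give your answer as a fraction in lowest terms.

3/8

Goran's father's ABO genotype from I^A I^B × I^B i: 1/4 I^A I^B, 1/4 I^A i, 1/4 I^B I^B, 1/4 I^B i.
Crossing each possibility with the mother I^A I^B and summing P(type AB): 1/4·1/2 + 1/4·1/4 + 1/4·1/2 + 1/4·1/4 = 3/8.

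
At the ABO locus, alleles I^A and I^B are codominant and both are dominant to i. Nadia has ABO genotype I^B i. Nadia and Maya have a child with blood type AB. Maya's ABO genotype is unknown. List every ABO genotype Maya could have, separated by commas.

I^A I^A, I^A I^B, I^A i

For each candidate genotype of Maya, check whether crossing it with I^B i can produce every observed child phenotype.
  I^A I^A → possible child types {A, AB} ✓
  I^A I^B → possible child types {A, B, AB} ✓
  I^A i → possible child types {O, A, B, AB} ✓
  I^B I^B → possible child types {B} ✗
  I^B i → possible child types {O, B} ✗
  i i → possible child types {O, B} ✗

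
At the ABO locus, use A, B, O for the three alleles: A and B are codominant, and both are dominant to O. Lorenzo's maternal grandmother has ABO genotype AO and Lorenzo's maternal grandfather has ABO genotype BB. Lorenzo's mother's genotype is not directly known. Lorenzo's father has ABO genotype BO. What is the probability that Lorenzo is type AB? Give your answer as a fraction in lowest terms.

1/8

Lorenzo's mother's ABO genotype from AO × BB: 1/2 AB, 1/2 BO.
Crossing each possibility with the father BO and summing P(type AB): 1/2·1/4 + 1/2·0 = 1/8.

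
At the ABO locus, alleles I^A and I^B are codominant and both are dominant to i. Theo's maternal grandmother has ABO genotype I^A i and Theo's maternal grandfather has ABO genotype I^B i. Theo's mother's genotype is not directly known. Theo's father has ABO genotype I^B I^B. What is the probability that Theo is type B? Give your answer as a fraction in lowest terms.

3/4

Theo's mother's ABO genotype from I^A i × I^B i: 1/4 I^A I^B, 1/4 I^A i, 1/4 I^B i, 1/4 i i.
Crossing each possibility with the father I^B I^B and summing P(type B): 1/4·1/2 + 1/4·1/2 + 1/4·1 + 1/4·1 = 3/4.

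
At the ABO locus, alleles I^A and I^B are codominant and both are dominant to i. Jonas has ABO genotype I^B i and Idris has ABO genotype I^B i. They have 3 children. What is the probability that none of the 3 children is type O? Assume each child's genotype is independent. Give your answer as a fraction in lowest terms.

ABO cross I^B i × I^B i → 1/4 O, 3/4 B.
So P(type O) = 1/4 per child.
P(not type O) = 3/4 for one child; (3/4)^3 = 27/64.

27/64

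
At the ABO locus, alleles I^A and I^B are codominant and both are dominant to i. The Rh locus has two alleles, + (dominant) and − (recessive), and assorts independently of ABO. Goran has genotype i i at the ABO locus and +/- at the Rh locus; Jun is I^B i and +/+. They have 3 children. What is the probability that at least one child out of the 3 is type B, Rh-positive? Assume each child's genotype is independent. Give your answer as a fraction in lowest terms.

7/8

ABO cross i i × I^B i → 1/2 O, 1/2 B.
Rh cross +/- × +/+ → 1 Rh+; so P(type B, Rh-positive) = 1/2 × 1 = 1/2 per child.
P(none) = (1/2)^3 = 1/8; P(at least one) = 1 − 1/8 = 7/8.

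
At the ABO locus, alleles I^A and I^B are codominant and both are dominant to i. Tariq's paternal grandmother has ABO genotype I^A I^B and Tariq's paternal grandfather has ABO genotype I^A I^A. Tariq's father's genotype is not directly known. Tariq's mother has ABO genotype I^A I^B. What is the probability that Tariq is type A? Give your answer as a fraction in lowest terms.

Tariq's father's ABO genotype from I^A I^B × I^A I^A: 1/2 I^A I^A, 1/2 I^A I^B.
Crossing each possibility with the mother I^A I^B and summing P(type A): 1/2·1/2 + 1/2·1/4 = 3/8.

3/8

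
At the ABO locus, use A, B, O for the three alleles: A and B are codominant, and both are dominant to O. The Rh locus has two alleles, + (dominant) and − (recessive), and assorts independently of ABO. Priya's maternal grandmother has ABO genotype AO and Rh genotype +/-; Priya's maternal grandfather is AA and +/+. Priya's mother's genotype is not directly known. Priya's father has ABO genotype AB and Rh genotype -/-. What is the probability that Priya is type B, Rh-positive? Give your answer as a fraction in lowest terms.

3/32

Priya's mother's ABO genotype from AO × AA: 1/2 AA, 1/2 AO.
Crossing each possibility with the father AB and summing P(type B): 1/2·0 + 1/2·1/4 = 1/8.
Similarly for Rh via the mother's Rh distribution: P(Rh+) = 3/4.
Independent loci: 1/8 × 3/4 = 3/32.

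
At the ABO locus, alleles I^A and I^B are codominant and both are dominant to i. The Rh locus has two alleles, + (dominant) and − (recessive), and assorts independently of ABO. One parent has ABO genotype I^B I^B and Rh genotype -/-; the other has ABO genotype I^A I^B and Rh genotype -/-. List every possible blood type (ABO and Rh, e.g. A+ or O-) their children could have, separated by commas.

Gametes from I^B I^B × I^A I^B give offspring ABO genotypes I^A I^B, I^B I^B, i.e. phenotypes B, AB.
Rh cross -/- × -/- → phenotypes Rh-.
Combining independently: B-, AB-.

B-, AB-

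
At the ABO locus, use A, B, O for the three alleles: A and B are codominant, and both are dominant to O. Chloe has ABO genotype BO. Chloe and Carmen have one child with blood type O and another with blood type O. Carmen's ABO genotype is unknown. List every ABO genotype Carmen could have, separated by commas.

AO, BO, OO

For each candidate genotype of Carmen, check whether crossing it with BO can produce every observed child phenotype.
  AA → possible child types {A, AB} ✗
  AB → possible child types {A, B, AB} ✗
  AO → possible child types {O, A, B, AB} ✓
  BB → possible child types {B} ✗
  BO → possible child types {O, B} ✓
  OO → possible child types {O, B} ✓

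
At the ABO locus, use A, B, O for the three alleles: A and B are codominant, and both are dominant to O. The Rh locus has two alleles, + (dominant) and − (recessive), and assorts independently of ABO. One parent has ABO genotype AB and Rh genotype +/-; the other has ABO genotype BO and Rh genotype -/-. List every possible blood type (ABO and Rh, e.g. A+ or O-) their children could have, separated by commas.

Gametes from AB × BO give offspring ABO genotypes AB, AO, BB, BO, i.e. phenotypes A, B, AB.
Rh cross +/- × -/- → phenotypes Rh+, Rh-.
Combining independently: A+, A-, B+, B-, AB+, AB-.

A+, A-, B+, B-, AB+, AB-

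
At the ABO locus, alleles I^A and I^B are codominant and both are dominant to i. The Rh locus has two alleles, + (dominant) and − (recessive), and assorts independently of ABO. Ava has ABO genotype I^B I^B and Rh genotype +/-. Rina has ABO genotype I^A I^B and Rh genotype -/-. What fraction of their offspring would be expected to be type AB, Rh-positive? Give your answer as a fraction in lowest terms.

1/4

ABO cross I^B I^B × I^A I^B → offspring phenotypes: 1/2 B, 1/2 AB.
Rh cross +/- × -/- → 1/2 Rh+, 1/2 Rh-.
Independent loci: P(type AB, Rh-positive) = 1/2 × 1/2 = 1/4.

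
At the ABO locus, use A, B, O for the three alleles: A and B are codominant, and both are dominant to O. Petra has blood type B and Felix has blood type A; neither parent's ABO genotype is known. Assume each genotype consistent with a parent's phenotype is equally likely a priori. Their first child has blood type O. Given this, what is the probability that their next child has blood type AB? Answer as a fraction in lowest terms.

Possible genotypes: Petra ∈ {BB, BO}; Felix ∈ {AA, AO}.
Weight each parental genotype pair by prior × P(type-O child):
  BO × AO: posterior weight 1; P(next child type AB) = 1/4.
Weighted sum = 1/4.

1/4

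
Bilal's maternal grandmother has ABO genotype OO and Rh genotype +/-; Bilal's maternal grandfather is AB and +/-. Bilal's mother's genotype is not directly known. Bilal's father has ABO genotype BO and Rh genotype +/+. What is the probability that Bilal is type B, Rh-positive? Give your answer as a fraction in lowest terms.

1/2

Bilal's mother's ABO genotype from OO × AB: 1/2 AO, 1/2 BO.
Crossing each possibility with the father BO and summing P(type B): 1/2·1/4 + 1/2·3/4 = 1/2.
Similarly for Rh via the mother's Rh distribution: P(Rh+) = 1.
Independent loci: 1/2 × 1 = 1/2.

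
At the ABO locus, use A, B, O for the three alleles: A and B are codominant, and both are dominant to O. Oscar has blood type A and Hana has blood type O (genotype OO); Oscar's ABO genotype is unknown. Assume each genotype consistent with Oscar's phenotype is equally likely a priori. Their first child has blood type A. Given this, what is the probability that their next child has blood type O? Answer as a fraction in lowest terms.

1/6

Possible genotypes: Oscar ∈ {AA, AO}; Hana ∈ {OO}.
Weight each parental genotype pair by prior × P(type-A child):
  AA × OO: posterior weight 2/3; P(next child type O) = 0.
  AO × OO: posterior weight 1/3; P(next child type O) = 1/2.
Weighted sum = 1/6.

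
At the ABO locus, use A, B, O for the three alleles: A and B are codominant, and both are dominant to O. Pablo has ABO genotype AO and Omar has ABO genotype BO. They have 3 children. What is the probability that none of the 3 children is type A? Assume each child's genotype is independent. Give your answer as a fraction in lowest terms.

27/64

ABO cross AO × BO → 1/4 O, 1/4 A, 1/4 B, 1/4 AB.
So P(type A) = 1/4 per child.
P(not type A) = 3/4 for one child; (3/4)^3 = 27/64.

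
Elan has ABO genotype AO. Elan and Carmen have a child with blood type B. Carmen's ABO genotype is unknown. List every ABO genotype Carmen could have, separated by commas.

For each candidate genotype of Carmen, check whether crossing it with AO can produce every observed child phenotype.
  AA → possible child types {A} ✗
  AB → possible child types {A, B, AB} ✓
  AO → possible child types {O, A} ✗
  BB → possible child types {B, AB} ✓
  BO → possible child types {O, A, B, AB} ✓
  OO → possible child types {O, A} ✗

AB, BB, BO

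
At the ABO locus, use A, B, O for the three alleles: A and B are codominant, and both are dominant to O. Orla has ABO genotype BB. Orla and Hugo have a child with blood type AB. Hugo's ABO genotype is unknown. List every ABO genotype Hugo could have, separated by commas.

For each candidate genotype of Hugo, check whether crossing it with BB can produce every observed child phenotype.
  AA → possible child types {AB} ✓
  AB → possible child types {B, AB} ✓
  AO → possible child types {B, AB} ✓
  BB → possible child types {B} ✗
  BO → possible child types {B} ✗
  OO → possible child types {B} ✗

AA, AB, AO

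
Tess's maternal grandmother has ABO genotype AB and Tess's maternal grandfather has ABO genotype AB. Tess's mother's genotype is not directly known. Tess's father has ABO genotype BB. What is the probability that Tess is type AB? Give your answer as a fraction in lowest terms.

1/2

Tess's mother's ABO genotype from AB × AB: 1/4 AA, 1/2 AB, 1/4 BB.
Crossing each possibility with the father BB and summing P(type AB): 1/4·1 + 1/2·1/2 + 1/4·0 = 1/2.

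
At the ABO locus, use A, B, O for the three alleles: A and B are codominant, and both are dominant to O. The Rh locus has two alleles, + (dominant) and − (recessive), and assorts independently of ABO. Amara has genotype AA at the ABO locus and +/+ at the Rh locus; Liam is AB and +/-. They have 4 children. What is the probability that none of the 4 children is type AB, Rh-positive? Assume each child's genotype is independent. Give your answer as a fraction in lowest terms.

ABO cross AA × AB → 1/2 A, 1/2 AB.
Rh cross +/+ × +/- → 1 Rh+; so P(type AB, Rh-positive) = 1/2 × 1 = 1/2 per child.
P(not type AB, Rh-positive) = 1/2 for one child; (1/2)^4 = 1/16.

1/16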